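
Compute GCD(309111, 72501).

309111 = 3 · 11 · 17 · 19 · 29
72501 = 3 · 11 · 13³
Common: 3 · 11 = 33

33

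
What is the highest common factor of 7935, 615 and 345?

15

gcd(7935, 615): 7935 = 12·615 + 555; 615 = 1·555 + 60; 555 = 9·60 + 15; 60 = 4·15 + 0 → 15
gcd(15, 345): 345 = 23·15 + 0 → 15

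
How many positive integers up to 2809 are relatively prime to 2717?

2233

2717 = 11·13·19. Inclusion–exclusion on these primes:
2809 − ⌊2809/11⌋ − ⌊2809/13⌋ − ⌊2809/19⌋ + ⌊2809/143⌋ + ⌊2809/209⌋ + ⌊2809/247⌋ − ⌊2809/2717⌋ = 2233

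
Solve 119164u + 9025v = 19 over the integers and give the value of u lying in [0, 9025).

Reduce mod 9025: 119164u ≡ 19 (mod 9025). With g = gcd(119164, 9025) = 1 dividing 19, divide through: 119164u ≡ 19 (mod 9025).
Since gcd(119164, 9025) = 1, u ≡ 19·(119164)⁻¹ ≡ 2071 (mod 9025). Smallest non-negative: 2071.

2071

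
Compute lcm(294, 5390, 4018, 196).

294 = 2 · 3 · 7²; 5390 = 2 · 5 · 7² · 11; 4018 = 2 · 7² · 41; 196 = 2² · 7²
lcm takes max exponent of each prime: 2² · 3 · 5 · 7² · 11 · 41 = 1325940

1325940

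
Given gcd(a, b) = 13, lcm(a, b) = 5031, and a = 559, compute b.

Using ab = gcd(a,b)·lcm(a,b) = 13·5031 = 65403, we get b = 65403/559 = 117.

117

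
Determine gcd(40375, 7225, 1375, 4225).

25

40375 = 5³ · 17 · 19; 7225 = 5² · 17²; 1375 = 5³ · 11; 4225 = 5² · 13²
gcd takes min exponent of each prime: 5² = 25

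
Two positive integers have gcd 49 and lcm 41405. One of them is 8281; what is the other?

m·n = gcd·lcm = 49·41405 = 2028845, so n = 2028845/8281 = 245.

245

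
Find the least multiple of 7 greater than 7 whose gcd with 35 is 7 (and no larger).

14

35 = 7·5. Any t with gcd(t, 35) = 7 is a multiple of 7, say 7s, with s coprime to 5.
Need s > 7/7, so s ≥ 2. First s ≥ 2 with gcd(s, 5) = 1 is s = 2. Thus t = 7·2 = 14.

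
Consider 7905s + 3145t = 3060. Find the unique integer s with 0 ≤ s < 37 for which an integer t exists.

35

Reduce mod 3145: 7905s ≡ 3060 (mod 3145). With g = gcd(7905, 3145) = 85 dividing 3060, divide through: 93s ≡ 36 (mod 37).
Since gcd(93, 37) = 1, s ≡ 36·(93)⁻¹ ≡ 35 (mod 37). Smallest non-negative: 35.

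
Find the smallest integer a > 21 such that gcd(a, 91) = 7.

28

91 = 7·13. Any a with gcd(a, 91) = 7 is a multiple of 7, say 7s, with s coprime to 13.
Need s > 21/7, so s ≥ 4. First s ≥ 4 with gcd(s, 13) = 1 is s = 4. Thus a = 7·4 = 28.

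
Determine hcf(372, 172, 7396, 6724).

372 = 2² · 3 · 31; 172 = 2² · 43; 7396 = 2² · 43²; 6724 = 2² · 41²
gcd takes min exponent of each prime: 2² = 4

4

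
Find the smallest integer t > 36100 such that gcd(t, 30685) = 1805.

gcd(t, 30685) = 1805 forces 1805 | t; write t = 1805s. Then gcd(1805s, 1805·17) = 1805·gcd(s, 17), so need gcd(s, 17) = 1.
1805s > 36100 gives s ≥ 21. The least s ≥ 21 coprime to 17 is 21, so t = 1805·21 = 37905.

37905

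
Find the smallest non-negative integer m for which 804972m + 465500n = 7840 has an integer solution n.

1470

Reduce mod 465500: 804972m ≡ 7840 (mod 465500). With g = gcd(804972, 465500) = 196 dividing 7840, divide through: 4107m ≡ 40 (mod 2375).
Since gcd(4107, 2375) = 1, m ≡ 40·(4107)⁻¹ ≡ 1470 (mod 2375). Smallest non-negative: 1470.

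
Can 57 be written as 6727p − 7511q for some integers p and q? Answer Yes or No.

gcd(6727, 7511): 7511 = 1·6727 + 784; 6727 = 8·784 + 455; 784 = 1·455 + 329; 455 = 1·329 + 126; 329 = 2·126 + 77; 126 = 1·77 + 49; 77 = 1·49 + 28; 49 = 1·28 + 21; 28 = 1·21 + 7; 21 = 3·7 + 0 → 7
7 does not divide 57, so a solution does not exist.

No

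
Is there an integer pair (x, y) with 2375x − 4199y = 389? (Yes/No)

No

By Bézout, 2375x − 4199y = 389 has integer solutions iff gcd(2375, 4199) | 389.
Euclid: 4199 = 1·2375 + 1824; 2375 = 1·1824 + 551; 1824 = 3·551 + 171; 551 = 3·171 + 38; 171 = 4·38 + 19; 38 = 2·19 + 0. gcd = 19; 389 mod 19 = 9. No.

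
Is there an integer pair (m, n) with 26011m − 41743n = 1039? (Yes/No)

No

By Bézout, 26011m − 41743n = 1039 has integer solutions iff gcd(26011, 41743) | 1039.
Euclid: 41743 = 1·26011 + 15732; 26011 = 1·15732 + 10279; 15732 = 1·10279 + 5453; 10279 = 1·5453 + 4826; 5453 = 1·4826 + 627; 4826 = 7·627 + 437; 627 = 1·437 + 190; 437 = 2·190 + 57; 190 = 3·57 + 19; 57 = 3·19 + 0. gcd = 19; 1039 mod 19 = 13. No.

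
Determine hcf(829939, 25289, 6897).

2299

gcd(829939, 25289): 829939 = 32·25289 + 20691; 25289 = 1·20691 + 4598; 20691 = 4·4598 + 2299; 4598 = 2·2299 + 0 → 2299
gcd(2299, 6897): 6897 = 3·2299 + 0 → 2299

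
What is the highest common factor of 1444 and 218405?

1444 = 2² · 19²
218405 = 5 · 11² · 19²
Common: 19² = 361

361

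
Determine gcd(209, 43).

Euclid: 209 = 4·43 + 37; 43 = 1·37 + 6; 37 = 6·6 + 1; 6 = 6·1 + 0. Last nonzero remainder: 1.

1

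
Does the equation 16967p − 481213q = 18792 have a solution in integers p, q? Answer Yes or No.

By Bézout, 16967p − 481213q = 18792 has integer solutions iff gcd(16967, 481213) | 18792.
Euclid: 481213 = 28·16967 + 6137; 16967 = 2·6137 + 4693; 6137 = 1·4693 + 1444; 4693 = 3·1444 + 361; 1444 = 4·361 + 0. gcd = 361; 18792 mod 361 = 20. No.

No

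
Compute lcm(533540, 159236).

3034241980

gcd first: 533540 = 3·159236 + 55832; 159236 = 2·55832 + 47572; 55832 = 1·47572 + 8260; 47572 = 5·8260 + 6272; 8260 = 1·6272 + 1988; 6272 = 3·1988 + 308; 1988 = 6·308 + 140; 308 = 2·140 + 28; 140 = 5·28 + 0 → gcd = 28
lcm = 533540·159236/gcd = 84958775440/28 = 3034241980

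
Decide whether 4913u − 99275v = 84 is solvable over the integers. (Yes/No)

By Bézout, 4913u − 99275v = 84 has integer solutions iff gcd(4913, 99275) | 84.
Euclid: 99275 = 20·4913 + 1015; 4913 = 4·1015 + 853; 1015 = 1·853 + 162; 853 = 5·162 + 43; 162 = 3·43 + 33; 43 = 1·33 + 10; 33 = 3·10 + 3; 10 = 3·3 + 1; 3 = 3·1 + 0. gcd = 1; 84 mod 1 = 0. Yes.

Yes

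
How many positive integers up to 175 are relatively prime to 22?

22 = 2·11. Inclusion–exclusion on these primes:
175 − ⌊175/2⌋ − ⌊175/11⌋ + ⌊175/22⌋ = 80

80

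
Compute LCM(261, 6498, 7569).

261 = 3² · 29; 6498 = 2 · 3² · 19²; 7569 = 3² · 29²
lcm takes max exponent of each prime: 2 · 3² · 19² · 29² = 5464818

5464818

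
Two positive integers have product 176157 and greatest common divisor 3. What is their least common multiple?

For any two positive integers, gcd × lcm equals their product. Hence lcm = 176157 / 3 = 58719.

58719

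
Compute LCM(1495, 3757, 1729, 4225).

lcm(1495, 3757) = 1495·3757/gcd = 5616715/13 = 432055
lcm(432055, 1729) = 432055·1729/gcd = 747023095/13 = 57463315
lcm(57463315, 4225) = 57463315·4225/gcd = 242782505875/65 = 3735115475

3735115475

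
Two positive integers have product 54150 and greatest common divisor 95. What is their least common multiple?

For any two positive integers, gcd × lcm equals their product. Hence lcm = 54150 / 95 = 570.

570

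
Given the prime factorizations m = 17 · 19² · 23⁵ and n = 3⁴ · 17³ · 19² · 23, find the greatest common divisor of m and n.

min exponent per shared prime: 17 · 19² · 23 = 141151

141151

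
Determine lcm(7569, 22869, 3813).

7569 = 3² · 29²; 22869 = 3³ · 7 · 11²; 3813 = 3 · 31 · 41
lcm takes max exponent of each prime: 3³ · 7 · 11² · 29² · 31 · 41 = 24444925659

24444925659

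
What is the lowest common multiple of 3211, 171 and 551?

3211 = 13² · 19; 171 = 3² · 19; 551 = 19 · 29
lcm takes max exponent of each prime: 3² · 13² · 19 · 29 = 838071

838071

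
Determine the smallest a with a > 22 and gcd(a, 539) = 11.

539 = 11·49. Any a with gcd(a, 539) = 11 is a multiple of 11, say 11s, with s coprime to 49.
Need s > 22/11, so s ≥ 3. First s ≥ 3 with gcd(s, 49) = 1 is s = 3. Thus a = 11·3 = 33.

33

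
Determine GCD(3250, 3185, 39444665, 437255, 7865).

65

3250 = 2 · 5³ · 13; 3185 = 5 · 7² · 13; 39444665 = 5 · 13 · 19² · 41²; 437255 = 5 · 7 · 13 · 31²; 7865 = 5 · 11² · 13
gcd takes min exponent of each prime: 5 · 13 = 65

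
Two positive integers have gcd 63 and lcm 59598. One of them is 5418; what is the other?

693

m·n = gcd·lcm = 63·59598 = 3754674, so n = 3754674/5418 = 693.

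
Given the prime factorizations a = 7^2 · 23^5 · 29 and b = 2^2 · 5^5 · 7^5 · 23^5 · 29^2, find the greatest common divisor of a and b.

min exponent per shared prime: 7^2 · 23^5 · 29 = 9146043403

9146043403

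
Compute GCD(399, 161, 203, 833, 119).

gcd(399, 161): 399 = 2·161 + 77; 161 = 2·77 + 7; 77 = 11·7 + 0 → 7
gcd(7, 203): 203 = 29·7 + 0 → 7
gcd(7, 833): 833 = 119·7 + 0 → 7
gcd(7, 119): 119 = 17·7 + 0 → 7

7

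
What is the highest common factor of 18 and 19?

Euclid: 19 = 1·18 + 1; 18 = 18·1 + 0. Last nonzero remainder: 1.

1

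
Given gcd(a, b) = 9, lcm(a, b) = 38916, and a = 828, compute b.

Using ab = gcd(a,b)·lcm(a,b) = 9·38916 = 350244, we get b = 350244/828 = 423.

423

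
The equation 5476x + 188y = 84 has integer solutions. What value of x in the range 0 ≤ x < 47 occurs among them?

27

gcd(5476, 188) = 4 (Euclid: 5476 = 29·188 + 24; 188 = 7·24 + 20; 24 = 1·20 + 4; 20 = 5·4 + 0), and 4 | 84.
Extended Euclid: 5476·(8) + 188·(-233) = 4. Scale by 21: x₀ = 168.
General solution x = x₀ + 47t; reducing mod 47 gives x = 27 (and y = -786).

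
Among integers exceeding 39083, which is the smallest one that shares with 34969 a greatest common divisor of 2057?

Multiples of 2057 above 39083: 2057·20, 2057·21, … . Need the cofactor coprime to 34969/2057 = 17.
Checking s = 20, 21, … the first with gcd(s, 17) = 1 is s = 20, giving 41140.

41140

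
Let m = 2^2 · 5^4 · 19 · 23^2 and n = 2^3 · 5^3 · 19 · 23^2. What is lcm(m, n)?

50255000

max exponent per prime: 2^3 · 5^4 · 19 · 23^2 = 50255000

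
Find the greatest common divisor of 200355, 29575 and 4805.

200355 = 3 · 5 · 19² · 37; 29575 = 5² · 7 · 13²; 4805 = 5 · 31²
gcd takes min exponent of each prime: 5 = 5

5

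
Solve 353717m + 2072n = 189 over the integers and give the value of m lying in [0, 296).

233

gcd(353717, 2072) = 7 (Euclid: 353717 = 170·2072 + 1477; 2072 = 1·1477 + 595; 1477 = 2·595 + 287; 595 = 2·287 + 21; 287 = 13·21 + 14; 21 = 1·14 + 7; 14 = 2·7 + 0), and 7 | 189.
Extended Euclid: 353717·(-101) + 2072·(17242) = 7. Scale by 27: m₀ = -2727.
General solution m = m₀ + 296t; reducing mod 296 gives m = 233 (and n = -39776).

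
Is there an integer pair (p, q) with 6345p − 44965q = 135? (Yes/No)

Yes

gcd(6345, 44965): 44965 = 7·6345 + 550; 6345 = 11·550 + 295; 550 = 1·295 + 255; 295 = 1·255 + 40; 255 = 6·40 + 15; 40 = 2·15 + 10; 15 = 1·10 + 5; 10 = 2·5 + 0 → 5
5 divides 135, so a solution exists.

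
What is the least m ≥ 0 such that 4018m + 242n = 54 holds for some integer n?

7

Reduce mod 242: 4018m ≡ 54 (mod 242). With g = gcd(4018, 242) = 2 dividing 54, divide through: 2009m ≡ 27 (mod 121).
Since gcd(2009, 121) = 1, m ≡ 27·(2009)⁻¹ ≡ 7 (mod 121). Smallest non-negative: 7.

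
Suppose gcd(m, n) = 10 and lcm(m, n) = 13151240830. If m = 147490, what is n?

Using mn = gcd(m,n)·lcm(m,n) = 10·13151240830 = 131512408300, we get n = 131512408300/147490 = 891670.

891670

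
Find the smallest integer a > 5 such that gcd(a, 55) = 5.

10

Multiples of 5 above 5: 5·2, 5·3, … . Need the cofactor coprime to 55/5 = 11.
Checking s = 2, 3, … the first with gcd(s, 11) = 1 is s = 2, giving 10.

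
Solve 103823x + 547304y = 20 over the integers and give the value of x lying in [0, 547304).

Euclid: 547304 = 5·103823 + 28189; 103823 = 3·28189 + 19256; 28189 = 1·19256 + 8933; 19256 = 2·8933 + 1390; 8933 = 6·1390 + 593; 1390 = 2·593 + 204; 593 = 2·204 + 185; 204 = 1·185 + 19; 185 = 9·19 + 14; 19 = 1·14 + 5; 14 = 2·5 + 4; 5 = 1·4 + 1; 4 = 4·1 + 0 → gcd = 1; 20 = 1·20.
Back-substitution yields 103823·(115367) + 547304·(-21885) = 1, so one solution is x = 115367·20 = 2307340, y = -21885·20 = -437700.
Solutions in x differ by 547304/1 = 547304; the one in [0, 547304) is 2307340 mod 547304 = 118124.

118124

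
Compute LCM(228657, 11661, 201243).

228657 = 3 · 11 · 13² · 41; 11661 = 3 · 13² · 23; 201243 = 3 · 7² · 37²
lcm takes max exponent of each prime: 3 · 7² · 11 · 13² · 23 · 37² · 41 = 352786424991

352786424991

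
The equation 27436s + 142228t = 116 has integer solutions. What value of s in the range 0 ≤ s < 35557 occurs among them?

33162

Euclid: 142228 = 5·27436 + 5048; 27436 = 5·5048 + 2196; 5048 = 2·2196 + 656; 2196 = 3·656 + 228; 656 = 2·228 + 200; 228 = 1·200 + 28; 200 = 7·28 + 4; 28 = 7·4 + 0 → gcd = 4; 116 = 4·29.
Back-substitution yields 27436·(-4987) + 142228·(962) = 4, so one solution is s = -4987·29 = -144623, t = 962·29 = 27898.
Solutions in s differ by 142228/4 = 35557; the one in [0, 35557) is -144623 mod 35557 = 33162.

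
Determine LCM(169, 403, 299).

169 = 13²; 403 = 13 · 31; 299 = 13 · 23
lcm takes max exponent of each prime: 13² · 23 · 31 = 120497

120497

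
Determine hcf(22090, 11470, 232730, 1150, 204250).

10

22090 = 2 · 5 · 47²; 11470 = 2 · 5 · 31 · 37; 232730 = 2 · 5 · 17 · 37²; 1150 = 2 · 5² · 23; 204250 = 2 · 5³ · 19 · 43
gcd takes min exponent of each prime: 2 · 5 = 10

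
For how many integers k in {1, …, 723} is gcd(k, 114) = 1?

228

Prime factors of 114: 2, 3, 19. Count integers ≤ 723 divisible by none of them.
By inclusion–exclusion: 723 − ⌊723/2⌋ − ⌊723/3⌋ − ⌊723/19⌋ + ⌊723/6⌋ + ⌊723/38⌋ + ⌊723/57⌋ − ⌊723/114⌋ = 228.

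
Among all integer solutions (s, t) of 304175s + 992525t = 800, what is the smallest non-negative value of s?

1191

Euclid: 992525 = 3·304175 + 80000; 304175 = 3·80000 + 64175; 80000 = 1·64175 + 15825; 64175 = 4·15825 + 875; 15825 = 18·875 + 75; 875 = 11·75 + 50; 75 = 1·50 + 25; 50 = 2·25 + 0 → gcd = 25; 800 = 25·32.
Back-substitution yields 304175·(-13610) + 992525·(4171) = 25, so one solution is s = -13610·32 = -435520, t = 4171·32 = 133472.
Solutions in s differ by 992525/25 = 39701; the one in [0, 39701) is -435520 mod 39701 = 1191.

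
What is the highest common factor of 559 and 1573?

559 = 13 · 43
1573 = 11² · 13
Common: 13 = 13

13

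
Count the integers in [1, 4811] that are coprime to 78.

Prime factors of 78: 2, 3, 13. Count integers ≤ 4811 divisible by none of them.
By inclusion–exclusion: 4811 − ⌊4811/2⌋ − ⌊4811/3⌋ − ⌊4811/13⌋ + ⌊4811/6⌋ + ⌊4811/26⌋ + ⌊4811/39⌋ − ⌊4811/78⌋ = 1481.

1481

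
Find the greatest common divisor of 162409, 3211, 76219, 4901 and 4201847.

gcd(162409, 3211): 162409 = 50·3211 + 1859; 3211 = 1·1859 + 1352; 1859 = 1·1352 + 507; 1352 = 2·507 + 338; 507 = 1·338 + 169; 338 = 2·169 + 0 → 169
gcd(169, 76219): 76219 = 451·169 + 0 → 169
gcd(169, 4901): 4901 = 29·169 + 0 → 169
gcd(169, 4201847): 4201847 = 24863·169 + 0 → 169

169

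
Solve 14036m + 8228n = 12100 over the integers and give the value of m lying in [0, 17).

12

Reduce mod 8228: 14036m ≡ 12100 (mod 8228). With g = gcd(14036, 8228) = 484 dividing 12100, divide through: 29m ≡ 25 (mod 17).
Since gcd(29, 17) = 1, m ≡ 25·(29)⁻¹ ≡ 12 (mod 17). Smallest non-negative: 12.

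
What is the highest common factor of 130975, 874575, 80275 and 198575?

4225

130975 = 5² · 13² · 31; 874575 = 3² · 5² · 13² · 23; 80275 = 5² · 13² · 19; 198575 = 5² · 13² · 47
gcd takes min exponent of each prime: 5² · 13² = 4225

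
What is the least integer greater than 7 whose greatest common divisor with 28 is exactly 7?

28 = 7·4. Any t with gcd(t, 28) = 7 is a multiple of 7, say 7s, with s coprime to 4.
Need s > 7/7, so s ≥ 2. First s ≥ 2 with gcd(s, 4) = 1 is s = 3. Thus t = 7·3 = 21.

21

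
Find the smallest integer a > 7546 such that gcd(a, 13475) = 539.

8624

13475 = 539·25. Any a with gcd(a, 13475) = 539 is a multiple of 539, say 539s, with s coprime to 25.
Need s > 7546/539, so s ≥ 15. First s ≥ 15 with gcd(s, 25) = 1 is s = 16. Thus a = 539·16 = 8624.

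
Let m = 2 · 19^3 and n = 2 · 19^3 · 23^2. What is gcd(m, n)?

13718

min exponent per shared prime: 2 · 19^3 = 13718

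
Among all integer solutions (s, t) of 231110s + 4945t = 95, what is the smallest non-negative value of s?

610

Euclid: 231110 = 46·4945 + 3640; 4945 = 1·3640 + 1305; 3640 = 2·1305 + 1030; 1305 = 1·1030 + 275; 1030 = 3·275 + 205; 275 = 1·205 + 70; 205 = 2·70 + 65; 70 = 1·65 + 5; 65 = 13·5 + 0 → gcd = 5; 95 = 5·19.
Back-substitution yields 231110·(-72) + 4945·(3365) = 5, so one solution is s = -72·19 = -1368, t = 3365·19 = 63935.
Solutions in s differ by 4945/5 = 989; the one in [0, 989) is -1368 mod 989 = 610.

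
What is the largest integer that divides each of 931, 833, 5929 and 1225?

gcd(931, 833): 931 = 1·833 + 98; 833 = 8·98 + 49; 98 = 2·49 + 0 → 49
gcd(49, 5929): 5929 = 121·49 + 0 → 49
gcd(49, 1225): 1225 = 25·49 + 0 → 49

49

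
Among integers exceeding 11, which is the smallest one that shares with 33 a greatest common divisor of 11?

Multiples of 11 above 11: 11·2, 11·3, … . Need the cofactor coprime to 33/11 = 3.
Checking s = 2, 3, … the first with gcd(s, 3) = 1 is s = 2, giving 22.

22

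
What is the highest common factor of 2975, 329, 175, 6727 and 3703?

7

gcd(2975, 329): 2975 = 9·329 + 14; 329 = 23·14 + 7; 14 = 2·7 + 0 → 7
gcd(7, 175): 175 = 25·7 + 0 → 7
gcd(7, 6727): 6727 = 961·7 + 0 → 7
gcd(7, 3703): 3703 = 529·7 + 0 → 7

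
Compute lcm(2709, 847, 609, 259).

351717597

lcm(2709, 847) = 2709·847/gcd = 2294523/7 = 327789
lcm(327789, 609) = 327789·609/gcd = 199623501/21 = 9505881
lcm(9505881, 259) = 9505881·259/gcd = 2462023179/7 = 351717597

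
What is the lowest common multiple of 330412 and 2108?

gcd first: 330412 = 156·2108 + 1564; 2108 = 1·1564 + 544; 1564 = 2·544 + 476; 544 = 1·476 + 68; 476 = 7·68 + 0 → gcd = 68
lcm = 330412·2108/gcd = 696508496/68 = 10242772

10242772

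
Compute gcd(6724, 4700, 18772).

6724 = 2² · 41²; 4700 = 2² · 5² · 47; 18772 = 2² · 13 · 19²
gcd takes min exponent of each prime: 2² = 4

4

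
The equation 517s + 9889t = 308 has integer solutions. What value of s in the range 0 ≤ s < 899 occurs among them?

Reduce mod 9889: 517s ≡ 308 (mod 9889). With g = gcd(517, 9889) = 11 dividing 308, divide through: 47s ≡ 28 (mod 899).
Since gcd(47, 899) = 1, s ≡ 28·(47)⁻¹ ≡ 211 (mod 899). Smallest non-negative: 211.

211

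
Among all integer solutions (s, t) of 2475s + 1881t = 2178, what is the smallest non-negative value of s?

10

Reduce mod 1881: 2475s ≡ 2178 (mod 1881). With g = gcd(2475, 1881) = 99 dividing 2178, divide through: 25s ≡ 22 (mod 19).
Since gcd(25, 19) = 1, s ≡ 22·(25)⁻¹ ≡ 10 (mod 19). Smallest non-negative: 10.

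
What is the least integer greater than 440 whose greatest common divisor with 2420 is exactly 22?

2420 = 22·110. Any t with gcd(t, 2420) = 22 is a multiple of 22, say 22s, with s coprime to 110.
Need s > 440/22, so s ≥ 21. First s ≥ 21 with gcd(s, 110) = 1 is s = 21. Thus t = 22·21 = 462.

462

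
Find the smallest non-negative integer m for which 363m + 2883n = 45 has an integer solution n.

429

gcd(363, 2883) = 3 (Euclid: 2883 = 7·363 + 342; 363 = 1·342 + 21; 342 = 16·21 + 6; 21 = 3·6 + 3; 6 = 2·3 + 0), and 3 | 45.
Extended Euclid: 363·(413) + 2883·(-52) = 3. Scale by 15: m₀ = 6195.
General solution m = m₀ + 961t; reducing mod 961 gives m = 429 (and n = -54).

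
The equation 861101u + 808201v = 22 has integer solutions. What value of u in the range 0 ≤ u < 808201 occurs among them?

Euclid: 861101 = 1·808201 + 52900; 808201 = 15·52900 + 14701; 52900 = 3·14701 + 8797; 14701 = 1·8797 + 5904; 8797 = 1·5904 + 2893; 5904 = 2·2893 + 118; 2893 = 24·118 + 61; 118 = 1·61 + 57; 61 = 1·57 + 4; 57 = 14·4 + 1; 4 = 4·1 + 0 → gcd = 1; 22 = 1·22.
Back-substitution yields 861101·(-198628) + 808201·(211629) = 1, so one solution is u = -198628·22 = -4369816, v = 211629·22 = 4655838.
Solutions in u differ by 808201/1 = 808201; the one in [0, 808201) is -4369816 mod 808201 = 479390.

479390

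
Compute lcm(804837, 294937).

237376210269

gcd first: 804837 = 2·294937 + 214963; 294937 = 1·214963 + 79974; 214963 = 2·79974 + 55015; 79974 = 1·55015 + 24959; 55015 = 2·24959 + 5097; 24959 = 4·5097 + 4571; 5097 = 1·4571 + 526; 4571 = 8·526 + 363; 526 = 1·363 + 163; 363 = 2·163 + 37; 163 = 4·37 + 15; 37 = 2·15 + 7; 15 = 2·7 + 1; 7 = 7·1 + 0 → gcd = 1
lcm = 804837·294937/gcd = 237376210269/1 = 237376210269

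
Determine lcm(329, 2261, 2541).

38574921

329 = 7 · 47; 2261 = 7 · 17 · 19; 2541 = 3 · 7 · 11²
lcm takes max exponent of each prime: 3 · 7 · 11² · 17 · 19 · 47 = 38574921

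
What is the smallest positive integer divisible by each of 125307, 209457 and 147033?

164855016963

125307 = 3⁴ · 7 · 13 · 17; 209457 = 3² · 17 · 37²; 147033 = 3² · 17 · 31²
lcm takes max exponent of each prime: 3⁴ · 7 · 13 · 17 · 31² · 37² = 164855016963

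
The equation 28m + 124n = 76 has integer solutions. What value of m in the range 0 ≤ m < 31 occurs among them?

16

gcd(28, 124) = 4 (Euclid: 124 = 4·28 + 12; 28 = 2·12 + 4; 12 = 3·4 + 0), and 4 | 76.
Extended Euclid: 28·(9) + 124·(-2) = 4. Scale by 19: m₀ = 171.
General solution m = m₀ + 31t; reducing mod 31 gives m = 16 (and n = -3).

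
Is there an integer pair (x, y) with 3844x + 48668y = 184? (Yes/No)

Yes

By Bézout, 3844x + 48668y = 184 has integer solutions iff gcd(3844, 48668) | 184.
Euclid: 48668 = 12·3844 + 2540; 3844 = 1·2540 + 1304; 2540 = 1·1304 + 1236; 1304 = 1·1236 + 68; 1236 = 18·68 + 12; 68 = 5·12 + 8; 12 = 1·8 + 4; 8 = 2·4 + 0. gcd = 4; 184 mod 4 = 0. Yes.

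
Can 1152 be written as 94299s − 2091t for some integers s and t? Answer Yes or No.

By Bézout, 94299s − 2091t = 1152 has integer solutions iff gcd(94299, 2091) | 1152.
Euclid: 94299 = 45·2091 + 204; 2091 = 10·204 + 51; 204 = 4·51 + 0. gcd = 51; 1152 mod 51 = 30. No.

No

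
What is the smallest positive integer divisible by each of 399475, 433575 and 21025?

399475 = 5² · 19 · 29²; 433575 = 3² · 5² · 41 · 47; 21025 = 5² · 29²
lcm takes max exponent of each prime: 3² · 5² · 19 · 29² · 41 · 47 = 6928094925

6928094925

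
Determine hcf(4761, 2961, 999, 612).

gcd(4761, 2961): 4761 = 1·2961 + 1800; 2961 = 1·1800 + 1161; 1800 = 1·1161 + 639; 1161 = 1·639 + 522; 639 = 1·522 + 117; 522 = 4·117 + 54; 117 = 2·54 + 9; 54 = 6·9 + 0 → 9
gcd(9, 999): 999 = 111·9 + 0 → 9
gcd(9, 612): 612 = 68·9 + 0 → 9

9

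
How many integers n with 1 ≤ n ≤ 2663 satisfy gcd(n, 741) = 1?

741 = 3·13·19. Inclusion–exclusion on these primes:
2663 − ⌊2663/3⌋ − ⌊2663/13⌋ − ⌊2663/19⌋ + ⌊2663/39⌋ + ⌊2663/57⌋ + ⌊2663/247⌋ − ⌊2663/741⌋ = 1553

1553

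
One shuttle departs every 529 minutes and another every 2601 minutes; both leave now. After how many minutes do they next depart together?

1375929

529 = 23²; 2601 = 3² · 17²
max exponents: 3² · 17² · 23² = 1375929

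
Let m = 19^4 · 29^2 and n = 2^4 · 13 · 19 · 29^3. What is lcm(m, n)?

661106964752

max exponent per prime: 2^4 · 13 · 19^4 · 29^3 = 661106964752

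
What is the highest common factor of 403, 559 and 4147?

13

403 = 13 · 31; 559 = 13 · 43; 4147 = 11 · 13 · 29
gcd takes min exponent of each prime: 13 = 13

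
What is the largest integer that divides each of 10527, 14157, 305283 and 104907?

gcd(10527, 14157): 14157 = 1·10527 + 3630; 10527 = 2·3630 + 3267; 3630 = 1·3267 + 363; 3267 = 9·363 + 0 → 363
gcd(363, 305283): 305283 = 841·363 + 0 → 363
gcd(363, 104907): 104907 = 289·363 + 0 → 363

363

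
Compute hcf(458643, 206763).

3

Euclid: 458643 = 2·206763 + 45117; 206763 = 4·45117 + 26295; 45117 = 1·26295 + 18822; 26295 = 1·18822 + 7473; 18822 = 2·7473 + 3876; 7473 = 1·3876 + 3597; 3876 = 1·3597 + 279; 3597 = 12·279 + 249; 279 = 1·249 + 30; 249 = 8·30 + 9; 30 = 3·9 + 3; 9 = 3·3 + 0. Last nonzero remainder: 3.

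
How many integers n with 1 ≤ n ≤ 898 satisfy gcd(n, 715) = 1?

603

715 = 5·11·13. Inclusion–exclusion on these primes:
898 − ⌊898/5⌋ − ⌊898/11⌋ − ⌊898/13⌋ + ⌊898/55⌋ + ⌊898/65⌋ + ⌊898/143⌋ − ⌊898/715⌋ = 603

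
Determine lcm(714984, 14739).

gcd first: 714984 = 48·14739 + 7512; 14739 = 1·7512 + 7227; 7512 = 1·7227 + 285; 7227 = 25·285 + 102; 285 = 2·102 + 81; 102 = 1·81 + 21; 81 = 3·21 + 18; 21 = 1·18 + 3; 18 = 6·3 + 0 → gcd = 3
lcm = 714984·14739/gcd = 10538149176/3 = 3512716392

3512716392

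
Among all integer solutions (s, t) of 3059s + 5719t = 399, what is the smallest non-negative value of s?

2

gcd(3059, 5719) = 133 (Euclid: 5719 = 1·3059 + 2660; 3059 = 1·2660 + 399; 2660 = 6·399 + 266; 399 = 1·266 + 133; 266 = 2·133 + 0), and 133 | 399.
Extended Euclid: 3059·(15) + 5719·(-8) = 133. Scale by 3: s₀ = 45.
General solution s = s₀ + 43k; reducing mod 43 gives s = 2 (and t = -1).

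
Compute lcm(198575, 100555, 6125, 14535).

lcm(198575, 100555) = 198575·100555/gcd = 19967709125/845 = 23630425
lcm(23630425, 6125) = 23630425·6125/gcd = 144736353125/175 = 827064875
lcm(827064875, 14535) = 827064875·14535/gcd = 12021387958125/85 = 141428093625

141428093625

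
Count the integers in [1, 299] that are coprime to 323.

Prime factors of 323: 17, 19. Count integers ≤ 299 divisible by none of them.
By inclusion–exclusion: 299 − ⌊299/17⌋ − ⌊299/19⌋ + ⌊299/323⌋ = 267.

267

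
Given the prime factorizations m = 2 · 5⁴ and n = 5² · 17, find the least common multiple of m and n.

max exponent per prime: 2 · 5⁴ · 17 = 21250

21250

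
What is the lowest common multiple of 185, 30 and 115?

lcm(185, 30) = 185·30/gcd = 5550/5 = 1110
lcm(1110, 115) = 1110·115/gcd = 127650/5 = 25530

25530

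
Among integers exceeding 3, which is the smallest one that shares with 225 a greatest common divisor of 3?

gcd(x, 225) = 3 forces 3 | x; write x = 3s. Then gcd(3s, 3·75) = 3·gcd(s, 75), so need gcd(s, 75) = 1.
3s > 3 gives s ≥ 2. The least s ≥ 2 coprime to 75 is 2, so x = 3·2 = 6.

6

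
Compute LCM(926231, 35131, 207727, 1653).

926231 = 19 · 29 · 41²; 35131 = 19 · 43²; 207727 = 13 · 19 · 29²; 1653 = 3 · 19 · 29
lcm takes max exponent of each prime: 3 · 13 · 19 · 29² · 41² · 43² = 1936951865589

1936951865589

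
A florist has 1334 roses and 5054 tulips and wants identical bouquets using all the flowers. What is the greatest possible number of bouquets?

Euclid: 5054 = 3·1334 + 1052; 1334 = 1·1052 + 282; 1052 = 3·282 + 206; 282 = 1·206 + 76; 206 = 2·76 + 54; 76 = 1·54 + 22; 54 = 2·22 + 10; 22 = 2·10 + 2; 10 = 5·2 + 0. Last nonzero remainder: 2.

2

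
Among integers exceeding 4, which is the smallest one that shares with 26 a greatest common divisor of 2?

6

gcd(a, 26) = 2 forces 2 | a; write a = 2s. Then gcd(2s, 2·13) = 2·gcd(s, 13), so need gcd(s, 13) = 1.
2s > 4 gives s ≥ 3. The least s ≥ 3 coprime to 13 is 3, so a = 2·3 = 6.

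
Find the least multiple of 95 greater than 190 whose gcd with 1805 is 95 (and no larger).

Multiples of 95 above 190: 95·3, 95·4, … . Need the cofactor coprime to 1805/95 = 19.
Checking s = 3, 4, … the first with gcd(s, 19) = 1 is s = 3, giving 285.

285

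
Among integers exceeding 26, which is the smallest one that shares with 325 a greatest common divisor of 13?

Multiples of 13 above 26: 13·3, 13·4, … . Need the cofactor coprime to 325/13 = 25.
Checking s = 3, 4, … the first with gcd(s, 25) = 1 is s = 3, giving 39.

39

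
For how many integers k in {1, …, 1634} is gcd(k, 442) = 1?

710

Prime factors of 442: 2, 13, 17. Count integers ≤ 1634 divisible by none of them.
By inclusion–exclusion: 1634 − ⌊1634/2⌋ − ⌊1634/13⌋ − ⌊1634/17⌋ + ⌊1634/26⌋ + ⌊1634/34⌋ + ⌊1634/221⌋ − ⌊1634/442⌋ = 710.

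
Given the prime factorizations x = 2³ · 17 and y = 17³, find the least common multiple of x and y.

max exponent per prime: 2³ · 17³ = 39304

39304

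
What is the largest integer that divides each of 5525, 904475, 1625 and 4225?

gcd(5525, 904475): 904475 = 163·5525 + 3900; 5525 = 1·3900 + 1625; 3900 = 2·1625 + 650; 1625 = 2·650 + 325; 650 = 2·325 + 0 → 325
gcd(325, 1625): 1625 = 5·325 + 0 → 325
gcd(325, 4225): 4225 = 13·325 + 0 → 325

325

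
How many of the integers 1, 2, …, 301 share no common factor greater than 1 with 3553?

Prime factors of 3553: 11, 17, 19. Count integers ≤ 301 divisible by none of them.
By inclusion–exclusion: 301 − ⌊301/11⌋ − ⌊301/17⌋ − ⌊301/19⌋ + ⌊301/187⌋ + ⌊301/209⌋ + ⌊301/323⌋ − ⌊301/3553⌋ = 244.

244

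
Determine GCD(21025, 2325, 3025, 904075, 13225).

25

21025 = 5² · 29²; 2325 = 3 · 5² · 31; 3025 = 5² · 11²; 904075 = 5² · 29² · 43; 13225 = 5² · 23²
gcd takes min exponent of each prime: 5² = 25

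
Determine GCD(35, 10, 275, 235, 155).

5

gcd(35, 10): 35 = 3·10 + 5; 10 = 2·5 + 0 → 5
gcd(5, 275): 275 = 55·5 + 0 → 5
gcd(5, 235): 235 = 47·5 + 0 → 5
gcd(5, 155): 155 = 31·5 + 0 → 5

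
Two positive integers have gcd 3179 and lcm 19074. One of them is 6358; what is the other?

9537

p·q = gcd·lcm = 3179·19074 = 60636246, so q = 60636246/6358 = 9537.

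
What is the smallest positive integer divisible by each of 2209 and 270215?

596904935

gcd first: 270215 = 122·2209 + 717; 2209 = 3·717 + 58; 717 = 12·58 + 21; 58 = 2·21 + 16; 21 = 1·16 + 5; 16 = 3·5 + 1; 5 = 5·1 + 0 → gcd = 1
lcm = 2209·270215/gcd = 596904935/1 = 596904935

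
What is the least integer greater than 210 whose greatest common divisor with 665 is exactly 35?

245

gcd(m, 665) = 35 forces 35 | m; write m = 35s. Then gcd(35s, 35·19) = 35·gcd(s, 19), so need gcd(s, 19) = 1.
35s > 210 gives s ≥ 7. The least s ≥ 7 coprime to 19 is 7, so m = 35·7 = 245.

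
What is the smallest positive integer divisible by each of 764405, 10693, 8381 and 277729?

lcm(764405, 10693) = 764405·10693/gcd = 8173782665/289 = 28282985
lcm(28282985, 8381) = 28282985·8381/gcd = 237039697285/289 = 820206565
lcm(820206565, 277729) = 820206565·277729/gcd = 227795149090885/289 = 788218508965

788218508965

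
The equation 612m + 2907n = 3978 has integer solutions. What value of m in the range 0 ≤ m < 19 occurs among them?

gcd(612, 2907) = 153 (Euclid: 2907 = 4·612 + 459; 612 = 1·459 + 153; 459 = 3·153 + 0), and 153 | 3978.
Extended Euclid: 612·(5) + 2907·(-1) = 153. Scale by 26: m₀ = 130.
General solution m = m₀ + 19t; reducing mod 19 gives m = 16 (and n = -2).

16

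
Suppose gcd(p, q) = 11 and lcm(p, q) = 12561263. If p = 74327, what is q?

1859

p·q = gcd·lcm = 11·12561263 = 138173893, so q = 138173893/74327 = 1859.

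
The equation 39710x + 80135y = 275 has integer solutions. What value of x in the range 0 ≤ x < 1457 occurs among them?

1120

gcd(39710, 80135) = 55 (Euclid: 80135 = 2·39710 + 715; 39710 = 55·715 + 385; 715 = 1·385 + 330; 385 = 1·330 + 55; 330 = 6·55 + 0), and 55 | 275.
Extended Euclid: 39710·(224) + 80135·(-111) = 55. Scale by 5: x₀ = 1120.
General solution x = x₀ + 1457t; reducing mod 1457 gives x = 1120 (and y = -555).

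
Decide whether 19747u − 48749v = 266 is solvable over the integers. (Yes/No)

gcd(19747, 48749): 48749 = 2·19747 + 9255; 19747 = 2·9255 + 1237; 9255 = 7·1237 + 596; 1237 = 2·596 + 45; 596 = 13·45 + 11; 45 = 4·11 + 1; 11 = 11·1 + 0 → 1
1 divides 266, so a solution exists.

Yes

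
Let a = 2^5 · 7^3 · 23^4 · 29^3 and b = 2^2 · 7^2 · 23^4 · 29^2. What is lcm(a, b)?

max exponent per prime: 2^5 · 7^3 · 23^4 · 29^3 = 74911662627424

74911662627424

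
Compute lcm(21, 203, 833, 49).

21 = 3 · 7; 203 = 7 · 29; 833 = 7² · 17; 49 = 7²
lcm takes max exponent of each prime: 3 · 7² · 17 · 29 = 72471

72471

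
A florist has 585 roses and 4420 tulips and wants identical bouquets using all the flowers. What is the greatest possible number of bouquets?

65

Euclid: 4420 = 7·585 + 325; 585 = 1·325 + 260; 325 = 1·260 + 65; 260 = 4·65 + 0. Last nonzero remainder: 65.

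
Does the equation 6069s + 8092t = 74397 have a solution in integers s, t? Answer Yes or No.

No

By Bézout, 6069s + 8092t = 74397 has integer solutions iff gcd(6069, 8092) | 74397.
Euclid: 8092 = 1·6069 + 2023; 6069 = 3·2023 + 0. gcd = 2023; 74397 mod 2023 = 1569. No.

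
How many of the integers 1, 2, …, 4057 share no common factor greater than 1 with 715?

Prime factors of 715: 5, 11, 13. Count integers ≤ 4057 divisible by none of them.
By inclusion–exclusion: 4057 − ⌊4057/5⌋ − ⌊4057/11⌋ − ⌊4057/13⌋ + ⌊4057/55⌋ + ⌊4057/65⌋ + ⌊4057/143⌋ − ⌊4057/715⌋ = 2724.

2724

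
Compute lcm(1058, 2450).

gcd first: 2450 = 2·1058 + 334; 1058 = 3·334 + 56; 334 = 5·56 + 54; 56 = 1·54 + 2; 54 = 27·2 + 0 → gcd = 2
lcm = 1058·2450/gcd = 2592100/2 = 1296050

1296050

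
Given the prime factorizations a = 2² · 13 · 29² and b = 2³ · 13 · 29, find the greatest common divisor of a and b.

1508

min exponent per shared prime: 2² · 13 · 29 = 1508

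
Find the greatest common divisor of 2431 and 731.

2431 = 11 · 13 · 17
731 = 17 · 43
Common: 17 = 17

17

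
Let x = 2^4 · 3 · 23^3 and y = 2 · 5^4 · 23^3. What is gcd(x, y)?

24334

min exponent per shared prime: 2 · 23^3 = 24334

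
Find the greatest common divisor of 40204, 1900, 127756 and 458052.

gcd(40204, 1900): 40204 = 21·1900 + 304; 1900 = 6·304 + 76; 304 = 4·76 + 0 → 76
gcd(76, 127756): 127756 = 1681·76 + 0 → 76
gcd(76, 458052): 458052 = 6027·76 + 0 → 76

76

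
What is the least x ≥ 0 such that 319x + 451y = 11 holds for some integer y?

gcd(319, 451) = 11 (Euclid: 451 = 1·319 + 132; 319 = 2·132 + 55; 132 = 2·55 + 22; 55 = 2·22 + 11; 22 = 2·11 + 0), and 11 | 11.
Extended Euclid: 319·(17) + 451·(-12) = 11. Scale by 1: x₀ = 17.
General solution x = x₀ + 41t; reducing mod 41 gives x = 17 (and y = -12).

17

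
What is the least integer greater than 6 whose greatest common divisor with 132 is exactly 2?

10

132 = 2·66. Any k with gcd(k, 132) = 2 is a multiple of 2, say 2s, with s coprime to 66.
Need s > 6/2, so s ≥ 4. First s ≥ 4 with gcd(s, 66) = 1 is s = 5. Thus k = 2·5 = 10.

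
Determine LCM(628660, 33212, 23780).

628660 = 2² · 5 · 17 · 43²; 33212 = 2² · 19² · 23; 23780 = 2² · 5 · 29 · 41
lcm takes max exponent of each prime: 2² · 5 · 17 · 19² · 23 · 29 · 41 · 43² = 6206299372220

6206299372220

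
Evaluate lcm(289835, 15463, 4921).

450092597045

289835 = 5 · 7³ · 13²; 15463 = 7 · 47²; 4921 = 7 · 19 · 37
lcm takes max exponent of each prime: 5 · 7³ · 13² · 19 · 37 · 47² = 450092597045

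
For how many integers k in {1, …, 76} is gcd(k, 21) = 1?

21 = 3·7. Inclusion–exclusion on these primes:
76 − ⌊76/3⌋ − ⌊76/7⌋ + ⌊76/21⌋ = 44

44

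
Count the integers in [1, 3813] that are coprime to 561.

2175

Prime factors of 561: 3, 11, 17. Count integers ≤ 3813 divisible by none of them.
By inclusion–exclusion: 3813 − ⌊3813/3⌋ − ⌊3813/11⌋ − ⌊3813/17⌋ + ⌊3813/33⌋ + ⌊3813/51⌋ + ⌊3813/187⌋ − ⌊3813/561⌋ = 2175.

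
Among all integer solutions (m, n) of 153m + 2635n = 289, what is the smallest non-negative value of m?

gcd(153, 2635) = 17 (Euclid: 2635 = 17·153 + 34; 153 = 4·34 + 17; 34 = 2·17 + 0), and 17 | 289.
Extended Euclid: 153·(69) + 2635·(-4) = 17. Scale by 17: m₀ = 1173.
General solution m = m₀ + 155t; reducing mod 155 gives m = 88 (and n = -5).

88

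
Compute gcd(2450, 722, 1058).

2

gcd(2450, 722): 2450 = 3·722 + 284; 722 = 2·284 + 154; 284 = 1·154 + 130; 154 = 1·130 + 24; 130 = 5·24 + 10; 24 = 2·10 + 4; 10 = 2·4 + 2; 4 = 2·2 + 0 → 2
gcd(2, 1058): 1058 = 529·2 + 0 → 2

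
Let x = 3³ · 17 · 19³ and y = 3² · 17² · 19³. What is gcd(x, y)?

min exponent per shared prime: 3² · 17 · 19³ = 1049427

1049427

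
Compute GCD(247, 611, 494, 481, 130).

13

gcd(247, 611): 611 = 2·247 + 117; 247 = 2·117 + 13; 117 = 9·13 + 0 → 13
gcd(13, 494): 494 = 38·13 + 0 → 13
gcd(13, 481): 481 = 37·13 + 0 → 13
gcd(13, 130): 130 = 10·13 + 0 → 13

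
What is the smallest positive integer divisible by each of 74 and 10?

370

74 = 2 · 37; 10 = 2 · 5
max exponents: 2 · 5 · 37 = 370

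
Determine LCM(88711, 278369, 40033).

88711 = 7 · 19 · 23 · 29; 278369 = 7² · 13 · 19 · 23; 40033 = 7² · 19 · 43
lcm takes max exponent of each prime: 7² · 13 · 19 · 23 · 29 · 43 = 347126143

347126143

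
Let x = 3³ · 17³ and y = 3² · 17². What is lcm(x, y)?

132651

max exponent per prime: 3³ · 17³ = 132651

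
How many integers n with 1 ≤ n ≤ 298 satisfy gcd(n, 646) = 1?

132

Prime factors of 646: 2, 17, 19. Count integers ≤ 298 divisible by none of them.
By inclusion–exclusion: 298 − ⌊298/2⌋ − ⌊298/17⌋ − ⌊298/19⌋ + ⌊298/34⌋ + ⌊298/38⌋ + ⌊298/323⌋ − ⌊298/646⌋ = 132.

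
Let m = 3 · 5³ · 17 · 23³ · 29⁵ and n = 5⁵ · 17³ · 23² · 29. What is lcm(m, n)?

max exponent per prime: 3 · 5⁵ · 17³ · 23³ · 29⁵ = 11494538469142303125

11494538469142303125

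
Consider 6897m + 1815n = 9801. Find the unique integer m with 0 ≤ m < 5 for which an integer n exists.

Reduce mod 1815: 6897m ≡ 9801 (mod 1815). With g = gcd(6897, 1815) = 363 dividing 9801, divide through: 19m ≡ 27 (mod 5).
Since gcd(19, 5) = 1, m ≡ 27·(19)⁻¹ ≡ 3 (mod 5). Smallest non-negative: 3.

3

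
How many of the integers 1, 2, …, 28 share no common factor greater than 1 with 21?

16

21 = 3·7. Inclusion–exclusion on these primes:
28 − ⌊28/3⌋ − ⌊28/7⌋ + ⌊28/21⌋ = 16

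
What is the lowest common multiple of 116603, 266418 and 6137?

86053014

116603 = 17 · 19³; 266418 = 2 · 3² · 19² · 41; 6137 = 17 · 19²
lcm takes max exponent of each prime: 2 · 3² · 17 · 19³ · 41 = 86053014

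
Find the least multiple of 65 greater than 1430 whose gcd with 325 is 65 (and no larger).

1495

325 = 65·5. Any a with gcd(a, 325) = 65 is a multiple of 65, say 65s, with s coprime to 5.
Need s > 1430/65, so s ≥ 23. First s ≥ 23 with gcd(s, 5) = 1 is s = 23. Thus a = 65·23 = 1495.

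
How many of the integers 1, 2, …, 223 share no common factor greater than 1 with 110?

82

Prime factors of 110: 2, 5, 11. Count integers ≤ 223 divisible by none of them.
By inclusion–exclusion: 223 − ⌊223/2⌋ − ⌊223/5⌋ − ⌊223/11⌋ + ⌊223/10⌋ + ⌊223/22⌋ + ⌊223/55⌋ − ⌊223/110⌋ = 82.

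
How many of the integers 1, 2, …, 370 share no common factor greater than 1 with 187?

187 = 11·17. Inclusion–exclusion on these primes:
370 − ⌊370/11⌋ − ⌊370/17⌋ + ⌊370/187⌋ = 317

317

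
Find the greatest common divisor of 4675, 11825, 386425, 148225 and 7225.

gcd(4675, 11825): 11825 = 2·4675 + 2475; 4675 = 1·2475 + 2200; 2475 = 1·2200 + 275; 2200 = 8·275 + 0 → 275
gcd(275, 386425): 386425 = 1405·275 + 50; 275 = 5·50 + 25; 50 = 2·25 + 0 → 25
gcd(25, 148225): 148225 = 5929·25 + 0 → 25
gcd(25, 7225): 7225 = 289·25 + 0 → 25

25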